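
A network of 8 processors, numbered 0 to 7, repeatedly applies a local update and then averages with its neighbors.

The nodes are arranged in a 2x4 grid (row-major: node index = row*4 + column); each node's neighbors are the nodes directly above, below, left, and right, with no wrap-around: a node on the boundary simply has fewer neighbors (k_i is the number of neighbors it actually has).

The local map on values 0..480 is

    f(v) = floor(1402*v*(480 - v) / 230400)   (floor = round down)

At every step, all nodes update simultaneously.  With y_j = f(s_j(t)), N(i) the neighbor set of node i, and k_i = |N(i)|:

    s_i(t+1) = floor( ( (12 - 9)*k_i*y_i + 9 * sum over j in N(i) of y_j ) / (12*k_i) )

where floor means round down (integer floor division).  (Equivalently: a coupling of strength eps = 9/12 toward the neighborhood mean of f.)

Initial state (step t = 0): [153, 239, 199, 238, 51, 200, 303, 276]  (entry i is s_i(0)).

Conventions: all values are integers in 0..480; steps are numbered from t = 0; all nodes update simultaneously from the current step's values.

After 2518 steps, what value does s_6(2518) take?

Simulating step by step:
t=0: [153, 239, 199, 238, 51, 200, 303, 276]
t=1: [257, 333, 341, 343, 274, 287, 337, 339]
t=2: [327, 317, 290, 288, 342, 317, 302, 289]
t=3: [301, 316, 328, 335, 303, 310, 327, 332]
t=4: [322, 316, 304, 299, 324, 316, 306, 299]
t=5: [310, 316, 323, 327, 310, 315, 323, 326]
t=6: [318, 314, 308, 305, 318, 314, 309, 305]
t=7: [314, 317, 321, 323, 314, 317, 321, 322]
t=8: [315, 313, 310, 309, 315, 313, 310, 309]
t=9: [316, 318, 319, 320, 316, 318, 319, 320]
t=10: [314, 313, 312, 311, 314, 313, 312, 311]
t=11: [317, 317, 318, 318, 317, 317, 318, 318]
t=12: [314, 313, 313, 313, 314, 313, 313, 313]
t=13: [317, 317, 318, 318, 317, 317, 318, 318]

Answer: s_6(2518) = 313
Key observation: The state at step 11, [317, 317, 318, 318, 317, 317, 318, 318], reappears at step 13: the system is in a cycle of period 2 from step 11 on.  Therefore the state at step 2518 equals the state at step 11 + ((2518 - 11) mod 2) = 12, which is [314, 313, 313, 313, 314, 313, 313, 313].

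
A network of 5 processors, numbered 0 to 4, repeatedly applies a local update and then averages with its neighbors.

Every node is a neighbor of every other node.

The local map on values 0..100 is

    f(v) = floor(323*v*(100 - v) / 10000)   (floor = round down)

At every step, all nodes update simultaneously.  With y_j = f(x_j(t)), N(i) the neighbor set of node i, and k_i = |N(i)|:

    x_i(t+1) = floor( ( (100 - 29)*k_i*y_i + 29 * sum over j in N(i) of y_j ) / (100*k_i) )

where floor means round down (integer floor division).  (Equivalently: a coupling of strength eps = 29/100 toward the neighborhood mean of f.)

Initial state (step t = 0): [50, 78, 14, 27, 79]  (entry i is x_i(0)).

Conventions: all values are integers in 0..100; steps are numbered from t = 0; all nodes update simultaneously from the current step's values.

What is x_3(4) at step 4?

Answer: x_3(4) = 77

Derivation:
t=0: [50, 78, 14, 27, 79]
t=1: [71, 56, 45, 61, 54]
t=2: [69, 77, 77, 76, 78]
t=3: [65, 57, 57, 58, 56]
t=4: [74, 78, 78, 77, 78]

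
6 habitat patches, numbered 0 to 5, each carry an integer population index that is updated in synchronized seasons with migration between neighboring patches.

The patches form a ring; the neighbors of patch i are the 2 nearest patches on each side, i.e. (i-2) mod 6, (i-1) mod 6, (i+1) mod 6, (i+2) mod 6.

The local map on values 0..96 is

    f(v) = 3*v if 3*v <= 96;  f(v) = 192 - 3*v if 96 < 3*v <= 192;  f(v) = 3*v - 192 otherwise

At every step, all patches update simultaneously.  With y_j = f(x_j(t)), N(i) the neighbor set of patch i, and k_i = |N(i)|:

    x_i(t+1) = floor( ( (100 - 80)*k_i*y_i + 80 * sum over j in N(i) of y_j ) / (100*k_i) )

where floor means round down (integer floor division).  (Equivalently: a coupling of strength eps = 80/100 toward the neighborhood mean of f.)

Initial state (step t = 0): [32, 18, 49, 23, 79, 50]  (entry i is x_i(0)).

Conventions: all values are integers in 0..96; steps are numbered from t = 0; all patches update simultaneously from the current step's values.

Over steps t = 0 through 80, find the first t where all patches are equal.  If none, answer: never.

Simulating step by step:
t=0: [32, 18, 49, 23, 79, 50]  (not all equal)
t=1: [56, 61, 61, 51, 59, 61]  (not all equal)
t=2: [13, 18, 19, 16, 19, 19]  (not all equal)
t=3: [52, 51, 51, 54, 51, 51]  (not all equal)
t=4: [38, 36, 36, 37, 36, 36]  (not all equal)
t=5: [82, 82, 82, 83, 82, 82]  (not all equal)
t=6: [54, 54, 54, 54, 54, 54]  (all equal)

Answer: 6
Key observation: Synchronization is absorbing here: once all patches are equal they stay equal, and step 6 is the first all-equal step.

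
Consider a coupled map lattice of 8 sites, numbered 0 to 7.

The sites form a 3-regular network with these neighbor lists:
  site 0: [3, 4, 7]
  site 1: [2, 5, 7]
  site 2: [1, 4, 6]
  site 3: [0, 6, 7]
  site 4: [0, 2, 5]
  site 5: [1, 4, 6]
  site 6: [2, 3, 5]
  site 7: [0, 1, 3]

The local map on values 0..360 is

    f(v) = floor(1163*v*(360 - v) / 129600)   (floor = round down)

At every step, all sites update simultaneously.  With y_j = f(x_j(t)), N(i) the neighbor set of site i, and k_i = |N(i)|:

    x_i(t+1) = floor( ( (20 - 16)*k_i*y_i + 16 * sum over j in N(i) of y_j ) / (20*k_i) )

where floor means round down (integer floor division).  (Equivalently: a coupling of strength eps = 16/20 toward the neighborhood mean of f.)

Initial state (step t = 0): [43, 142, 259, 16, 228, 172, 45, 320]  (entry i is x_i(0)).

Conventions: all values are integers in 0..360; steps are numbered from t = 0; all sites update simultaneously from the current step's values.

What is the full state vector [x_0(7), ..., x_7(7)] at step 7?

Answer: [193, 193, 193, 193, 193, 193, 193, 193]

Derivation:
t=0: [43, 142, 259, 16, 228, 172, 45, 320]
t=1: [139, 225, 226, 106, 226, 237, 178, 142]
t=2: [265, 270, 276, 272, 269, 274, 264, 265]
t=3: [220, 215, 218, 223, 215, 219, 214, 220]
t=4: [276, 277, 278, 276, 277, 278, 276, 276]
t=5: [207, 205, 206, 208, 205, 206, 205, 207]
t=6: [284, 284, 284, 284, 284, 284, 283, 284]
t=7: [193, 193, 193, 193, 193, 193, 193, 193]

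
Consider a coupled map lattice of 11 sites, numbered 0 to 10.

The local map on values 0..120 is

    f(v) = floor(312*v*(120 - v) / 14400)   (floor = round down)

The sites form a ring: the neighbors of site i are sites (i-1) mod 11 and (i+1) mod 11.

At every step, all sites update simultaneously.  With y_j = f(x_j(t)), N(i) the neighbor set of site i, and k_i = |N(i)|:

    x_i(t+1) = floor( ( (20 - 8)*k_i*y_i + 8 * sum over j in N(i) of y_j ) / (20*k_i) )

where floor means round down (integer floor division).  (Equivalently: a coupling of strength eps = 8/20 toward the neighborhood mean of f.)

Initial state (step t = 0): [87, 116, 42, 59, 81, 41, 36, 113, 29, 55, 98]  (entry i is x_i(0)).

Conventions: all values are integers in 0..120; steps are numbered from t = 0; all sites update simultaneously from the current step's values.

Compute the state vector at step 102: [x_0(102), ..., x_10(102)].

Answer: [73, 73, 73, 73, 74, 74, 73, 73, 73, 73, 73]
Key observation: The state at step 4, [73, 73, 73, 73, 74, 74, 73, 73, 73, 73, 73], reappears at step 6: the system is in a cycle of period 2 from step 4 on.  Therefore the state at step 102 equals the state at step 4 + ((102 - 4) mod 2) = 4, which is [73, 73, 73, 73, 74, 74, 73, 73, 73, 73, 73].

Derivation:
t=0: [87, 116, 42, 59, 81, 41, 36, 113, 29, 55, 98]
t=1: [48, 32, 59, 73, 70, 68, 56, 34, 53, 66, 55]
t=2: [72, 66, 73, 74, 75, 76, 74, 68, 73, 76, 76]
t=3: [74, 75, 74, 73, 72, 72, 73, 75, 74, 72, 72]
t=4: [73, 73, 73, 73, 74, 74, 73, 73, 73, 73, 73]
t=5: [74, 74, 74, 73, 73, 73, 73, 74, 74, 74, 74]
t=6: [73, 73, 73, 73, 74, 74, 73, 73, 73, 73, 73]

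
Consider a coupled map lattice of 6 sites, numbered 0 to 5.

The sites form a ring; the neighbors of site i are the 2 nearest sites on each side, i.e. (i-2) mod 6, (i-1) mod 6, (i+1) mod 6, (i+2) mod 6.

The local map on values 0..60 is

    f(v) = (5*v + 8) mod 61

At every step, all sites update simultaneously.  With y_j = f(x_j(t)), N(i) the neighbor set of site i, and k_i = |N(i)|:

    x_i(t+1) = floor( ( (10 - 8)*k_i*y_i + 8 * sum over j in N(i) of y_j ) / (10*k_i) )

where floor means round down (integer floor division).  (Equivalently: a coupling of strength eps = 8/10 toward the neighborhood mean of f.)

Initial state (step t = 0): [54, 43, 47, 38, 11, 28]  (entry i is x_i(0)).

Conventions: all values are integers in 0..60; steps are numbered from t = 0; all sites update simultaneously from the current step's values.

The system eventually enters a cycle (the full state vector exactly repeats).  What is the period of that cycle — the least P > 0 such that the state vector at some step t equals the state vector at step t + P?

Simulating step by step:
t=0: [54, 43, 47, 38, 11, 28]
t=1: [32, 35, 30, 28, 27, 23]
t=2: [20, 21, 25, 16, 26, 18]
t=3: [32, 34, 30, 28, 27, 35]
t=4: [31, 32, 37, 27, 25, 29]
t=5: [27, 29, 25, 23, 22, 30]
t=6: [31, 20, 24, 27, 25, 29]
t=7: [27, 29, 25, 23, 22, 30]

Answer: 2
Key observation: The state at step 5, [27, 29, 25, 23, 22, 30], reappears at step 7 — and no state repeats earlier — so the cycle the system enters has period 2.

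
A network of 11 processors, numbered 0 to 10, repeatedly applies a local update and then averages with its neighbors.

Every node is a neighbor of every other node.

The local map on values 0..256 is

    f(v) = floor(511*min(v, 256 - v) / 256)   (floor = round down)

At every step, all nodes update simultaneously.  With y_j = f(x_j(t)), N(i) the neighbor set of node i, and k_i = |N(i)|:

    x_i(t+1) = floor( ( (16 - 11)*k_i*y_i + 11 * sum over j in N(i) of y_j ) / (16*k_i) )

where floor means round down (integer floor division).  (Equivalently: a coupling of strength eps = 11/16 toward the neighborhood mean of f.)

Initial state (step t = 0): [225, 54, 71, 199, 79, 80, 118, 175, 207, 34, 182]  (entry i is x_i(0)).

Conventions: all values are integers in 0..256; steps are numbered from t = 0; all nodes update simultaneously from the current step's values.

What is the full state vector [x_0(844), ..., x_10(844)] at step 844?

Simulating step by step:
t=0: [225, 54, 71, 199, 79, 80, 118, 175, 207, 34, 182]
t=1: [114, 125, 133, 126, 137, 138, 156, 138, 122, 115, 135]
t=2: [233, 238, 237, 239, 235, 235, 226, 235, 237, 233, 236]
t=3: [42, 39, 40, 39, 41, 41, 45, 41, 40, 42, 40]
t=4: [81, 79, 80, 79, 80, 80, 82, 80, 80, 81, 80]
t=5: [159, 158, 159, 158, 159, 159, 160, 159, 159, 159, 159]
t=6: [193, 193, 193, 193, 193, 193, 192, 193, 193, 193, 193]
t=7: [125, 125, 125, 125, 125, 125, 125, 125, 125, 125, 125]
t=8: [249, 249, 249, 249, 249, 249, 249, 249, 249, 249, 249]
t=9: [13, 13, 13, 13, 13, 13, 13, 13, 13, 13, 13]
t=10: [25, 25, 25, 25, 25, 25, 25, 25, 25, 25, 25]
t=11: [49, 49, 49, 49, 49, 49, 49, 49, 49, 49, 49]
t=12: [97, 97, 97, 97, 97, 97, 97, 97, 97, 97, 97]
t=13: [193, 193, 193, 193, 193, 193, 193, 193, 193, 193, 193]
t=14: [125, 125, 125, 125, 125, 125, 125, 125, 125, 125, 125]

Answer: [49, 49, 49, 49, 49, 49, 49, 49, 49, 49, 49]
Key observation: The state at step 7, [125, 125, 125, 125, 125, 125, 125, 125, 125, 125, 125], reappears at step 14: the system is in a cycle of period 7 from step 7 on.  Therefore the state at step 844 equals the state at step 7 + ((844 - 7) mod 7) = 11, which is [49, 49, 49, 49, 49, 49, 49, 49, 49, 49, 49].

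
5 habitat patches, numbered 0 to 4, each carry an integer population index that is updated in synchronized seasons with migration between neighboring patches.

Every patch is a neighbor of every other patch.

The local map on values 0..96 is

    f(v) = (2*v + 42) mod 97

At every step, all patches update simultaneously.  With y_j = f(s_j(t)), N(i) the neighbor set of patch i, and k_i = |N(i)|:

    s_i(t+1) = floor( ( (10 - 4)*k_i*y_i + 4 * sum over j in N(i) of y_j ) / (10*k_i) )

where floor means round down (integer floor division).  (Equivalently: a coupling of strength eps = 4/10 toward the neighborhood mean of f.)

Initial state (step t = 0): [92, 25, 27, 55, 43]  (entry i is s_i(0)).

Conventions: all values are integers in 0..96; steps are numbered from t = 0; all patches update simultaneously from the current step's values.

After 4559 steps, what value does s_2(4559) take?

Answer: s_2(4559) = 46
Key observation: The state at step 21, [65, 48, 49, 78, 65], reappears at step 24: the system is in a cycle of period 3 from step 21 on.  Therefore the state at step 4559 equals the state at step 21 + ((4559 - 21) mod 3) = 23, which is [62, 45, 46, 75, 62].

Derivation:
t=0: [92, 25, 27, 55, 43]
t=1: [46, 76, 78, 58, 46]
t=2: [32, 13, 15, 44, 32]
t=3: [23, 53, 55, 35, 23]
t=4: [73, 55, 57, 37, 73]
t=5: [77, 59, 61, 41, 77]
t=6: [17, 47, 49, 29, 17]
t=7: [61, 43, 45, 25, 61]
t=8: [62, 44, 46, 75, 62]
t=9: [64, 46, 48, 77, 64]
t=10: [59, 41, 43, 23, 59]
t=11: [58, 40, 42, 71, 58]
t=12: [56, 38, 40, 69, 56]
t=13: [52, 34, 36, 65, 52]
t=14: [44, 26, 28, 57, 44]
t=15: [38, 69, 22, 51, 38]
t=16: [36, 67, 68, 49, 36]
t=17: [32, 63, 64, 45, 32]
t=18: [24, 55, 56, 37, 24]
t=19: [76, 58, 59, 40, 76]
t=20: [14, 45, 46, 27, 14]
t=21: [65, 48, 49, 78, 65]
t=22: [61, 44, 45, 25, 61]
t=23: [62, 45, 46, 75, 62]
t=24: [65, 48, 49, 78, 65]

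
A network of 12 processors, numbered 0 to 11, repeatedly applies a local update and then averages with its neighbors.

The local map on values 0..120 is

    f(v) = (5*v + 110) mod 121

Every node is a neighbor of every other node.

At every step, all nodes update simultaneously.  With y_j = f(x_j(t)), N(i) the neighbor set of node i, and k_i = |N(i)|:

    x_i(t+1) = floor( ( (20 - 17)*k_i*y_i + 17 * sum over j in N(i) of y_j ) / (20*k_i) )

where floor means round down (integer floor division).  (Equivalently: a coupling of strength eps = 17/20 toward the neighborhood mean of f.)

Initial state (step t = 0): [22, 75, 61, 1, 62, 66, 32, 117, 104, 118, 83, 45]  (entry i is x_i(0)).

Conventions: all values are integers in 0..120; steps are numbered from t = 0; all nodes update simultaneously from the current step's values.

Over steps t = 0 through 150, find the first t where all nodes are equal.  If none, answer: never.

Answer: 7
Key observation: Synchronization is absorbing here: once all nodes are equal they stay equal, and step 7 is the first all-equal step.

Derivation:
t=0: [22, 75, 61, 1, 62, 66, 32, 117, 104, 118, 83, 45]  (not all equal)
t=1: [66, 59, 63, 68, 63, 65, 61, 66, 61, 66, 62, 66]  (not all equal)
t=2: [66, 64, 65, 67, 65, 66, 65, 66, 65, 66, 65, 66]  (not all equal)
t=3: [74, 73, 74, 75, 74, 74, 74, 74, 74, 74, 74, 74]  (not all equal)
t=4: [107, 107, 107, 99, 107, 107, 107, 107, 107, 107, 107, 107]  (not all equal)
t=5: [36, 36, 36, 34, 36, 36, 36, 36, 36, 36, 36, 36]  (not all equal)
t=6: [47, 47, 47, 46, 47, 47, 47, 47, 47, 47, 47, 47]  (not all equal)
t=7: [102, 102, 102, 102, 102, 102, 102, 102, 102, 102, 102, 102]  (all equal)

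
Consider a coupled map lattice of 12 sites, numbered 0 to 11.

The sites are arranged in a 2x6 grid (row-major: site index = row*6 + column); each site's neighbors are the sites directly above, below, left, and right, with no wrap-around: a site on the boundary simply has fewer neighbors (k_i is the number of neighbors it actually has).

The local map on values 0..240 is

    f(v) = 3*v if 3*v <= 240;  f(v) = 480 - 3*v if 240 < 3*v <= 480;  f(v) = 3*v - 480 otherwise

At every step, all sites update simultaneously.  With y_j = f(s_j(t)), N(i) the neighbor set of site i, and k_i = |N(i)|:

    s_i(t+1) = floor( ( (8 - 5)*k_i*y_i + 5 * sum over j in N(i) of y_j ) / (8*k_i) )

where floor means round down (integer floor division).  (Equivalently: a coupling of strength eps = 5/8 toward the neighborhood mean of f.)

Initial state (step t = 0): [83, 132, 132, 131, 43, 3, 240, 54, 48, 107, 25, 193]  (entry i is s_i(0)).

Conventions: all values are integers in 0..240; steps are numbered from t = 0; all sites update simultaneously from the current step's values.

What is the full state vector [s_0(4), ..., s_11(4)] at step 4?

Answer: [79, 85, 95, 190, 204, 186, 119, 86, 98, 161, 215, 187]

Derivation:
t=0: [83, 132, 132, 131, 43, 3, 240, 54, 48, 107, 25, 193]
t=1: [187, 130, 97, 110, 84, 74, 212, 158, 138, 123, 108, 63]
t=2: [107, 91, 134, 166, 195, 213, 85, 67, 88, 119, 168, 189]
t=3: [194, 168, 121, 70, 81, 119, 196, 210, 164, 99, 74, 89]
t=4: [79, 85, 95, 190, 204, 186, 119, 86, 98, 161, 215, 187]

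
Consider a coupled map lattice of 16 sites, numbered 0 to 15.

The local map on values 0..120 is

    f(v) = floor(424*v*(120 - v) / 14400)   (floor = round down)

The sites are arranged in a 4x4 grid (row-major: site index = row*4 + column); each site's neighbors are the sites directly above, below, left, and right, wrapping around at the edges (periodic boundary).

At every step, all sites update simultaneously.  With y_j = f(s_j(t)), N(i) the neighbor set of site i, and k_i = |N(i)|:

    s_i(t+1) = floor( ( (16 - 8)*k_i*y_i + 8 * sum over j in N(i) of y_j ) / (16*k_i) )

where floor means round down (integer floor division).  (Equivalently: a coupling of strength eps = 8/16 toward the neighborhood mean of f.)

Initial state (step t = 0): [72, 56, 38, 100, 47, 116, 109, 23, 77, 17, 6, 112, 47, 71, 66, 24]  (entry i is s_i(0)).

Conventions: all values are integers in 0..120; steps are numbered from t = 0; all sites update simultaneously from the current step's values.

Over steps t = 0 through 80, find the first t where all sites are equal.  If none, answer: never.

Answer: 22
Key observation: Synchronization is absorbing here: once all sites are equal they stay equal, and step 22 is the first all-equal step.

Derivation:
t=0: [72, 56, 38, 100, 47, 116, 109, 23, 77, 17, 6, 112, 47, 71, 66, 24]  (not all equal)
t=1: [96, 90, 83, 69, 85, 43, 41, 60, 83, 54, 37, 44, 96, 96, 87, 69]  (not all equal)
t=2: [75, 79, 90, 97, 88, 94, 95, 100, 89, 95, 92, 97, 74, 75, 85, 95]  (not all equal)
t=3: [92, 91, 79, 70, 79, 74, 69, 64, 80, 75, 73, 67, 93, 93, 83, 74]  (not all equal)
t=4: [81, 81, 94, 98, 94, 96, 101, 103, 93, 95, 100, 102, 79, 78, 91, 96]  (not all equal)
t=5: [86, 87, 71, 66, 71, 69, 58, 56, 72, 71, 61, 58, 88, 89, 75, 69]  (not all equal)
t=6: [89, 88, 100, 101, 100, 100, 104, 104, 99, 99, 103, 104, 87, 86, 98, 100]  (not all equal)
t=7: [75, 76, 60, 58, 60, 60, 50, 50, 61, 62, 53, 51, 77, 79, 63, 60]  (not all equal)
t=8: [100, 99, 104, 104, 104, 104, 103, 103, 103, 103, 104, 103, 99, 98, 103, 104]  (not all equal)
t=9: [56, 57, 50, 49, 50, 50, 49, 50, 51, 51, 49, 50, 58, 59, 51, 50]  (not all equal)
t=10: [104, 104, 103, 102, 103, 103, 102, 102, 103, 103, 102, 102, 104, 104, 103, 103]  (not all equal)
t=11: [49, 48, 51, 52, 51, 51, 53, 53, 51, 51, 53, 53, 48, 48, 51, 51]  (not all equal)
t=12: [102, 101, 103, 103, 103, 102, 103, 103, 102, 102, 103, 103, 101, 101, 102, 103]  (not all equal)
t=13: [53, 54, 52, 51, 52, 53, 51, 51, 53, 53, 51, 51, 54, 55, 53, 52]  (not all equal)
t=14: [103, 104, 103, 103, 103, 103, 103, 103, 103, 104, 103, 103, 104, 104, 104, 103]  (not all equal)
t=15: [50, 49, 50, 51, 51, 50, 51, 51, 50, 49, 50, 51, 49, 48, 49, 50]  (not all equal)
t=16: [102, 102, 102, 103, 103, 102, 103, 103, 102, 102, 102, 103, 102, 101, 102, 102]  (not all equal)
t=17: [53, 54, 53, 52, 52, 53, 52, 51, 53, 54, 53, 52, 54, 55, 54, 53]  (not all equal)
t=18: [104, 104, 104, 103, 103, 104, 103, 103, 104, 104, 104, 103, 104, 104, 104, 104]  (not all equal)
t=19: [48, 48, 48, 49, 49, 48, 49, 51, 48, 48, 48, 49, 48, 48, 48, 48]  (not all equal)
t=20: [101, 101, 101, 101, 101, 101, 101, 102, 101, 101, 101, 101, 101, 101, 101, 101]  (not all equal)
t=21: [56, 56, 56, 55, 55, 56, 55, 55, 56, 56, 56, 55, 56, 56, 56, 56]  (not all equal)
t=22: [105, 105, 105, 105, 105, 105, 105, 105, 105, 105, 105, 105, 105, 105, 105, 105]  (all equal)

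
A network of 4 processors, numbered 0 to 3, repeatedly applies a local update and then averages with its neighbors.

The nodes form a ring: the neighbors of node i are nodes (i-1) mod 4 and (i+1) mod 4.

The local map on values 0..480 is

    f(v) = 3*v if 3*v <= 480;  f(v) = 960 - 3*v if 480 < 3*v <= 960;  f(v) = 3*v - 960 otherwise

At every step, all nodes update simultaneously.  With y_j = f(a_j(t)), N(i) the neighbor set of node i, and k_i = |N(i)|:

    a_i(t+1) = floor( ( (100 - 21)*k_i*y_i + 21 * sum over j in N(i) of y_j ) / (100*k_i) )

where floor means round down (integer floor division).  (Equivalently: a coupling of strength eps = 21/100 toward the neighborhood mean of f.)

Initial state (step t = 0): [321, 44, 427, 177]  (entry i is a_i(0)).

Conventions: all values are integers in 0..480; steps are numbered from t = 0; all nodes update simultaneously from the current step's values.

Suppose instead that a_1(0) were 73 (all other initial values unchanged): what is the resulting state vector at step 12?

Simulating step by step:
t=0: [321, 73, 427, 177]
t=1: [70, 207, 321, 372]
t=2: [217, 290, 54, 145]
t=3: [299, 120, 183, 393]
t=4: [110, 334, 385, 222]
t=5: [295, 88, 189, 287]
t=6: [97, 257, 348, 127]
t=7: [289, 188, 126, 340]
t=8: [121, 362, 346, 96]
t=9: [330, 145, 105, 273]
t=10: [84, 379, 309, 147]
t=11: [263, 169, 90, 378]
t=12: [200, 404, 279, 183]

Answer: [200, 404, 279, 183]
Key observation: This trace re-runs the system from the modified initial state.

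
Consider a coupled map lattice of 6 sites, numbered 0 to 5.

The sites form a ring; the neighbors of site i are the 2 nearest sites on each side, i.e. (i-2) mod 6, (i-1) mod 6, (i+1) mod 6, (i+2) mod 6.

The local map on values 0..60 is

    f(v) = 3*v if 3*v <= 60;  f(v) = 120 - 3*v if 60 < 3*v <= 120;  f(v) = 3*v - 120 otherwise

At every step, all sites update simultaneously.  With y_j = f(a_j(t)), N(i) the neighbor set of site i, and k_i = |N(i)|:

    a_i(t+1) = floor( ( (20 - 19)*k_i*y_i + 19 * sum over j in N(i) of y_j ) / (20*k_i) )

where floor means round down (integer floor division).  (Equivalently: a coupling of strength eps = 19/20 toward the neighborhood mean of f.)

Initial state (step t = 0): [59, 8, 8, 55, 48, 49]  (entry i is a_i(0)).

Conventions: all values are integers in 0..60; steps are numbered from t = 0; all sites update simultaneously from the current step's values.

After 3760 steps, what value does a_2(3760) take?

Simulating step by step:
t=0: [59, 8, 8, 55, 48, 49]
t=1: [26, 37, 36, 25, 37, 36]
t=2: [12, 26, 25, 12, 26, 25]
t=3: [43, 40, 39, 43, 40, 39]
t=4: [1, 5, 4, 1, 5, 4]
t=5: [12, 7, 9, 12, 7, 9]
t=6: [24, 30, 28, 24, 30, 28]
t=7: [33, 41, 38, 33, 41, 38]
t=8: [5, 12, 11, 5, 12, 11]
t=9: [33, 24, 25, 33, 24, 25]
t=10: [45, 33, 35, 45, 33, 35]
t=11: [17, 15, 17, 17, 15, 17]
t=12: [48, 50, 48, 48, 50, 48]
t=13: [26, 24, 26, 26, 24, 26]
t=14: [44, 42, 44, 44, 42, 44]
t=15: [9, 11, 9, 9, 11, 9]
t=16: [29, 27, 29, 29, 27, 29]
t=17: [35, 33, 35, 35, 33, 35]
t=18: [17, 15, 17, 17, 15, 17]

Answer: a_2(3760) = 9
Key observation: The state at step 11, [17, 15, 17, 17, 15, 17], reappears at step 18: the system is in a cycle of period 7 from step 11 on.  Therefore the state at step 3760 equals the state at step 11 + ((3760 - 11) mod 7) = 15, which is [9, 11, 9, 9, 11, 9].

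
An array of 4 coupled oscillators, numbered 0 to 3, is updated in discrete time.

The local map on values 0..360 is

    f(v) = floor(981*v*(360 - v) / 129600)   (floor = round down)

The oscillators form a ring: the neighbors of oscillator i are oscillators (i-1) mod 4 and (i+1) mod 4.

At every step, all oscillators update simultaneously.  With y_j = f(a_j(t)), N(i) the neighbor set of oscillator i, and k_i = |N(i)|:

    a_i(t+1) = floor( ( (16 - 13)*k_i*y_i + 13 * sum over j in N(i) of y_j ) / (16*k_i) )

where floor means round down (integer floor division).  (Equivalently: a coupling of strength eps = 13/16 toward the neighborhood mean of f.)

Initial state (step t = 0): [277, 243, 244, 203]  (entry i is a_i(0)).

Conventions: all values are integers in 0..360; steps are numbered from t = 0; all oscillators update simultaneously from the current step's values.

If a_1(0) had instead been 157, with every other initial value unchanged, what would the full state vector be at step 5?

Simulating step by step:
t=0: [277, 157, 244, 203]
t=1: [228, 202, 235, 202]
t=2: [238, 227, 237, 227]
t=3: [226, 221, 226, 221]
t=4: [231, 229, 231, 229]
t=5: [226, 225, 226, 225]

Answer: [226, 225, 226, 225]
Key observation: This trace re-runs the system from the modified initial state.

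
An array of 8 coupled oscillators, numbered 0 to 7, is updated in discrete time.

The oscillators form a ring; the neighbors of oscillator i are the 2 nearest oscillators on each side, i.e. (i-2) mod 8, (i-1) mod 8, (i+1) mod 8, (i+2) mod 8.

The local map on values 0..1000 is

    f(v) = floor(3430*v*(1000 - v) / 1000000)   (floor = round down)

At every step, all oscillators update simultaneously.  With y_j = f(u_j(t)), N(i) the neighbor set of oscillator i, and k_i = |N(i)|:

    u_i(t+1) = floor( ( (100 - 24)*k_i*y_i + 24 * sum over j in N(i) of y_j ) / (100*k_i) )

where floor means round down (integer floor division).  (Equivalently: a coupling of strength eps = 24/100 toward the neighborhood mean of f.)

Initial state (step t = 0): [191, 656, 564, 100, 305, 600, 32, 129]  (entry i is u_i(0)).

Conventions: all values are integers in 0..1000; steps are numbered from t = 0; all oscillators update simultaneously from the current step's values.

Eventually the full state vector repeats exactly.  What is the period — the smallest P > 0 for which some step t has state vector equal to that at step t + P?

Answer: 4
Key observation: The state at step 18, [849, 849, 849, 849, 849, 849, 849, 849], reappears at step 22 — and no state repeats earlier — so the cycle the system enters has period 4.

Derivation:
t=0: [191, 656, 564, 100, 305, 600, 32, 129]
t=1: [529, 712, 781, 424, 677, 717, 228, 426]
t=2: [812, 721, 634, 800, 733, 709, 646, 808]
t=3: [565, 667, 750, 588, 680, 689, 741, 566]
t=4: [814, 767, 679, 803, 738, 742, 689, 819]
t=5: [550, 604, 707, 572, 664, 645, 698, 537]
t=6: [830, 818, 735, 822, 764, 787, 744, 838]
t=7: [504, 514, 634, 522, 613, 570, 624, 486]
t=8: [849, 852, 807, 848, 815, 838, 813, 851]
t=9: [448, 439, 515, 452, 510, 468, 507, 441]
t=10: [848, 845, 854, 849, 856, 852, 855, 846]
t=11: [440, 446, 429, 437, 424, 432, 427, 443]
t=12: [844, 846, 840, 842, 837, 841, 839, 845]
t=13: [451, 447, 458, 456, 465, 458, 461, 450]
t=14: [849, 847, 850, 850, 852, 850, 851, 848]
t=15: [439, 442, 437, 437, 433, 436, 434, 441]
t=16: [843, 844, 843, 843, 842, 843, 842, 844]
t=17: [452, 451, 453, 453, 455, 453, 455, 451]
t=18: [849, 849, 849, 849, 849, 849, 849, 849]
t=19: [439, 439, 439, 439, 439, 439, 439, 439]
t=20: [844, 844, 844, 844, 844, 844, 844, 844]
t=21: [451, 451, 451, 451, 451, 451, 451, 451]
t=22: [849, 849, 849, 849, 849, 849, 849, 849]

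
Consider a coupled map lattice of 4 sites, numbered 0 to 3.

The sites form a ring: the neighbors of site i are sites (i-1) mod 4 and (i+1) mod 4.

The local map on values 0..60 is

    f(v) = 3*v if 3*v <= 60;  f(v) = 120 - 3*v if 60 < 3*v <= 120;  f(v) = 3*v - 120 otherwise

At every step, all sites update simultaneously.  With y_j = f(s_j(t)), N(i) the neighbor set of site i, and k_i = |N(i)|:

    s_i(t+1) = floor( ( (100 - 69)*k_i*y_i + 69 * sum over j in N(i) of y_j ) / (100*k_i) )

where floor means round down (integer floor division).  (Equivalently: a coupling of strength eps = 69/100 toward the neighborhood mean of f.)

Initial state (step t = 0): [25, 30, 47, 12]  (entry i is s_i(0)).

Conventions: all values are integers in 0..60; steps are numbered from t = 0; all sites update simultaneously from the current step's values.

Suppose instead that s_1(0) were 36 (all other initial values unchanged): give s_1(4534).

Answer: s_1(4534) = 12
Key observation: The state at step 26, [12, 12, 12, 12], reappears at step 28: the system is in a cycle of period 2 from step 26 on.  Therefore the state at step 4534 equals the state at step 26 + ((4534 - 26) mod 2) = 26, which is [12, 12, 12, 12].

Derivation:
t=0: [25, 36, 47, 12]
t=1: [30, 26, 23, 33]
t=2: [31, 40, 37, 34]
t=3: [14, 12, 9, 18]
t=4: [44, 34, 39, 40]
t=5: [9, 10, 7, 5]
t=6: [23, 25, 22, 21]
t=7: [51, 50, 51, 53]
t=8: [34, 32, 34, 34]
t=9: [20, 19, 20, 18]
t=10: [56, 59, 56, 58]
t=11: [53, 50, 53, 49]
t=12: [31, 36, 31, 35]
t=13: [17, 22, 17, 23]
t=14: [52, 51, 52, 51]
t=15: [33, 35, 33, 35]
t=16: [16, 19, 16, 19]
t=17: [54, 50, 54, 50]
t=18: [33, 38, 33, 38]
t=19: [10, 16, 10, 16]
t=20: [42, 35, 42, 35]
t=21: [12, 8, 12, 8]
t=22: [27, 32, 27, 32]
t=23: [28, 34, 28, 34]
t=24: [23, 30, 23, 30]
t=25: [36, 44, 36, 44]
t=26: [12, 12, 12, 12]
t=27: [36, 36, 36, 36]
t=28: [12, 12, 12, 12]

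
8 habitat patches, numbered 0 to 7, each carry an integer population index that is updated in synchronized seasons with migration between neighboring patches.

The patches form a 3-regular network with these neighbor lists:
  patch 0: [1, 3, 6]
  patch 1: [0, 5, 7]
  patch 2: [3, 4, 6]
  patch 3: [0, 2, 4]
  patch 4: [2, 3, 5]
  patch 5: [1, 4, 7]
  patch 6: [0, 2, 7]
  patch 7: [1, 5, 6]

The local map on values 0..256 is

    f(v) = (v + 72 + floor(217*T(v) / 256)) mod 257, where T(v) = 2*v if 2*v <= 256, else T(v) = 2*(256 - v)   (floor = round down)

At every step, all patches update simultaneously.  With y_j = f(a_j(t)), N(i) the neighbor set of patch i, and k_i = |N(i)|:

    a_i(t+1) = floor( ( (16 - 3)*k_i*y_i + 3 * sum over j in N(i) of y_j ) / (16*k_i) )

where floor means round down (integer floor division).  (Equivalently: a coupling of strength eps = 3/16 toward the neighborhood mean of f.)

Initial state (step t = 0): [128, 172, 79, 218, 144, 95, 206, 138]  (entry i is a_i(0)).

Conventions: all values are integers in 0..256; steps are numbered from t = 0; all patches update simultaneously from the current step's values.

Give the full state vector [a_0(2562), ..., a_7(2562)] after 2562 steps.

Simulating step by step:
t=0: [128, 172, 79, 218, 144, 95, 206, 138]
t=1: [150, 128, 43, 99, 132, 84, 106, 143]
t=2: [138, 150, 173, 96, 146, 62, 111, 139]
t=3: [145, 151, 124, 86, 146, 221, 119, 154]
t=4: [140, 141, 141, 65, 137, 104, 137, 137]
t=5: [157, 146, 156, 229, 155, 105, 152, 149]
t=6: [136, 143, 137, 98, 135, 106, 142, 142]
t=7: [148, 146, 148, 93, 146, 109, 150, 146]
t=8: [140, 144, 140, 80, 139, 115, 144, 144]
t=9: [143, 146, 143, 52, 142, 128, 148, 146]
t=10: [152, 147, 152, 200, 154, 157, 146, 147]
t=11: [141, 145, 141, 115, 139, 140, 146, 145]
t=12: [148, 148, 148, 129, 150, 150, 147, 148]
t=13: [146, 145, 146, 156, 145, 144, 146, 145]
t=14: [146, 147, 146, 141, 147, 148, 147, 147]
t=15: [147, 146, 147, 149, 146, 146, 146, 146]
t=16: [146, 146, 146, 145, 146, 147, 146, 147]
t=17: [147, 146, 147, 147, 147, 146, 146, 146]
t=18: [146, 146, 146, 146, 146, 146, 146, 147]
t=19: [147, 146, 147, 147, 147, 146, 146, 146]

Answer: [146, 146, 146, 146, 146, 146, 146, 147]
Key observation: The state at step 17, [147, 146, 147, 147, 147, 146, 146, 146], reappears at step 19: the system is in a cycle of period 2 from step 17 on.  Therefore the state at step 2562 equals the state at step 17 + ((2562 - 17) mod 2) = 18, which is [146, 146, 146, 146, 146, 146, 146, 147].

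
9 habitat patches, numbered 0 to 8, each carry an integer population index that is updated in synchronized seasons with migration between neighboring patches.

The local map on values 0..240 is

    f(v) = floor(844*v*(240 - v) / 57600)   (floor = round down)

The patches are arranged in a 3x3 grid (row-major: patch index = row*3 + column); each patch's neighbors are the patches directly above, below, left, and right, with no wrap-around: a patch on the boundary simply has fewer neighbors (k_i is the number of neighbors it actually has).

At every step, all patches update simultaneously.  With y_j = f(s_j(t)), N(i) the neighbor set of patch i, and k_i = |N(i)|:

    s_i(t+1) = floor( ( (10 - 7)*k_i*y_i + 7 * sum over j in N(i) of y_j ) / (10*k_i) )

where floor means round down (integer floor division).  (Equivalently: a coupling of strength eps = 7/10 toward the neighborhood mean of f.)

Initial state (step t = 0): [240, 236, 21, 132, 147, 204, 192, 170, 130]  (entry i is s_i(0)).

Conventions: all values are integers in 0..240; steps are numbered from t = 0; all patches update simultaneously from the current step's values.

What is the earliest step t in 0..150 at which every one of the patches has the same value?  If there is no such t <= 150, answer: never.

Simulating step by step:
t=0: [240, 236, 21, 132, 147, 204, 192, 170, 130]  (not all equal)
t=1: [77, 66, 62, 140, 147, 143, 174, 179, 161]  (not all equal)
t=2: [185, 177, 178, 190, 188, 188, 177, 176, 182]  (not all equal)
t=3: [150, 154, 155, 147, 149, 149, 155, 156, 154]  (not all equal)
t=4: [197, 195, 195, 197, 196, 195, 195, 194, 194]  (not all equal)
t=5: [125, 126, 128, 125, 127, 128, 127, 128, 129]  (not all equal)
t=6: [210, 210, 210, 210, 210, 209, 210, 209, 209]  (not all equal)
t=7: [92, 92, 92, 92, 92, 93, 92, 93, 94]  (not all equal)
t=8: [199, 199, 199, 199, 199, 199, 199, 199, 200]  (not all equal)
t=9: [119, 119, 119, 119, 119, 118, 119, 118, 118]  (not all equal)
t=10: [210, 210, 210, 210, 210, 210, 210, 210, 210]  (all equal)

Answer: 10
Key observation: Synchronization is absorbing here: once all patches are equal they stay equal, and step 10 is the first all-equal step.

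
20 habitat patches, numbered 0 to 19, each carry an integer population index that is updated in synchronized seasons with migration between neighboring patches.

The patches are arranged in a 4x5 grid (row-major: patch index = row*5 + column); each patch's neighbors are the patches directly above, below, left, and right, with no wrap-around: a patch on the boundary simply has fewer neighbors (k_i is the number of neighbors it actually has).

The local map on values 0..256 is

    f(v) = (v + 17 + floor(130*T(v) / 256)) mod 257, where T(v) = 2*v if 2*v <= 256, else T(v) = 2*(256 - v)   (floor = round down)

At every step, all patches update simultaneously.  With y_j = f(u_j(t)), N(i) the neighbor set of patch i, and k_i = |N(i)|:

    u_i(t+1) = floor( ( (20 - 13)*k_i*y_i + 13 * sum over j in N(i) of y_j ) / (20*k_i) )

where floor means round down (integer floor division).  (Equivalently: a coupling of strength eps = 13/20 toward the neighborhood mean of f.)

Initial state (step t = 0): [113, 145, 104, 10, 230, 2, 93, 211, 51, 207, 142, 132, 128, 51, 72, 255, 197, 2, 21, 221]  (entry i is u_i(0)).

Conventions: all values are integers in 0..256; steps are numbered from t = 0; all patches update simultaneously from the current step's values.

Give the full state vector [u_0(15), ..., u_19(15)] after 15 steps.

Simulating step by step:
t=0: [113, 145, 104, 10, 230, 2, 93, 211, 51, 207, 142, 132, 128, 51, 72, 255, 197, 2, 21, 221]
t=1: [97, 151, 94, 91, 22, 108, 82, 97, 72, 69, 17, 47, 34, 99, 89, 16, 17, 27, 54, 77]
t=2: [155, 135, 165, 162, 137, 178, 156, 177, 184, 145, 103, 98, 128, 167, 186, 50, 67, 81, 143, 164]
t=3: [17, 17, 17, 17, 17, 61, 49, 17, 17, 17, 153, 141, 75, 17, 17, 163, 163, 103, 52, 17]
t=4: [79, 64, 51, 51, 51, 88, 82, 80, 51, 51, 43, 57, 114, 81, 51, 17, 61, 144, 112, 73]
t=5: [172, 154, 137, 119, 119, 167, 169, 170, 138, 119, 117, 154, 168, 180, 141, 96, 91, 141, 162, 174]
t=6: [17, 17, 68, 152, 256, 67, 17, 17, 94, 152, 141, 84, 17, 17, 68, 220, 122, 56, 17, 17]
t=7: [83, 73, 79, 87, 16, 78, 89, 92, 94, 87, 82, 85, 85, 92, 79, 12, 73, 68, 67, 84]
t=8: [174, 177, 182, 160, 141, 182, 186, 195, 200, 160, 151, 184, 187, 188, 187, 126, 140, 163, 170, 171]
t=9: [17, 17, 16, 16, 17, 17, 16, 16, 16, 16, 16, 17, 16, 16, 17, 15, 16, 17, 17, 17]
t=10: [51, 50, 49, 49, 49, 50, 49, 49, 49, 49, 49, 49, 49, 49, 50, 48, 49, 50, 50, 51]
t=11: [117, 116, 115, 115, 115, 116, 115, 115, 115, 115, 115, 115, 115, 115, 116, 114, 115, 116, 117, 117]
t=12: [250, 249, 248, 248, 248, 249, 248, 248, 248, 248, 248, 248, 248, 248, 249, 247, 248, 249, 250, 251]
t=13: [16, 16, 16, 16, 16, 16, 16, 16, 16, 16, 16, 16, 16, 16, 16, 16, 16, 16, 16, 16]
t=14: [49, 49, 49, 49, 49, 49, 49, 49, 49, 49, 49, 49, 49, 49, 49, 49, 49, 49, 49, 49]
t=15: [115, 115, 115, 115, 115, 115, 115, 115, 115, 115, 115, 115, 115, 115, 115, 115, 115, 115, 115, 115]

Answer: [115, 115, 115, 115, 115, 115, 115, 115, 115, 115, 115, 115, 115, 115, 115, 115, 115, 115, 115, 115]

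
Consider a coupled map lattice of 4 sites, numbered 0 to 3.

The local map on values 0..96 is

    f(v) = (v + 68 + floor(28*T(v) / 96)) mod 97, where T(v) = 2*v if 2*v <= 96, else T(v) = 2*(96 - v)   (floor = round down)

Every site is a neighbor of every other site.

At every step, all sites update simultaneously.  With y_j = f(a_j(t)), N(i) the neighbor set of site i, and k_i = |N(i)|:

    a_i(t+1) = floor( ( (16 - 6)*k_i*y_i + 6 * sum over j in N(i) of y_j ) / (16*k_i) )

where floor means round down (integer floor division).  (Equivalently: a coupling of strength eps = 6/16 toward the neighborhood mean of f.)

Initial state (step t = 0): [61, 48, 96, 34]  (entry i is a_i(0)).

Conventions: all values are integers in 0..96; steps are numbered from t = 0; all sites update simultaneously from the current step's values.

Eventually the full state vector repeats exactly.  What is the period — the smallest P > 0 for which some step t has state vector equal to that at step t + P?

Simulating step by step:
t=0: [61, 48, 96, 34]
t=1: [49, 47, 57, 35]
t=2: [44, 43, 46, 34]
t=3: [38, 37, 39, 30]
t=4: [29, 28, 29, 22]
t=5: [14, 14, 14, 9]
t=6: [89, 89, 89, 85]
t=7: [63, 63, 63, 62]
t=8: [52, 52, 52, 52]
t=9: [48, 48, 48, 48]
t=10: [47, 47, 47, 47]
t=11: [45, 45, 45, 45]
t=12: [42, 42, 42, 42]
t=13: [37, 37, 37, 37]
t=14: [29, 29, 29, 29]
t=15: [16, 16, 16, 16]
t=16: [93, 93, 93, 93]
t=17: [65, 65, 65, 65]
t=18: [54, 54, 54, 54]
t=19: [49, 49, 49, 49]
t=20: [47, 47, 47, 47]

Answer: 10
Key observation: The state at step 10, [47, 47, 47, 47], reappears at step 20 — and no state repeats earlier — so the cycle the system enters has period 10.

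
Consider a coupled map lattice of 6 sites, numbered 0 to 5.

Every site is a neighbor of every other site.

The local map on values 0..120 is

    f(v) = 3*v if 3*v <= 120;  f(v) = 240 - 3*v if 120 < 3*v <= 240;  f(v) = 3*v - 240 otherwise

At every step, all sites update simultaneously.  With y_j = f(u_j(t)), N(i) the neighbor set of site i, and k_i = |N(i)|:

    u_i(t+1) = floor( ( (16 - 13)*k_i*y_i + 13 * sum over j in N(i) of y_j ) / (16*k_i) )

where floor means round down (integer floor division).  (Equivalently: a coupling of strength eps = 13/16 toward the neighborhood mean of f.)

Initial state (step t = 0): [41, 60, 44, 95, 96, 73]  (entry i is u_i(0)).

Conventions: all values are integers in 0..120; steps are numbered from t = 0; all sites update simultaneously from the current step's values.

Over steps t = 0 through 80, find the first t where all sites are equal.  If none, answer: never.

Simulating step by step:
t=0: [41, 60, 44, 95, 96, 73]  (not all equal)
t=1: [67, 66, 67, 65, 66, 65]  (not all equal)
t=2: [41, 42, 41, 42, 42, 42]  (not all equal)
t=3: [115, 114, 115, 114, 114, 114]  (not all equal)
t=4: [103, 102, 103, 102, 102, 102]  (not all equal)
t=5: [67, 66, 67, 66, 66, 66]  (not all equal)
t=6: [40, 41, 40, 41, 41, 41]  (not all equal)
t=7: [118, 117, 118, 117, 117, 117]  (not all equal)
t=8: [112, 111, 112, 111, 111, 111]  (not all equal)
t=9: [94, 93, 94, 93, 93, 93]  (not all equal)
t=10: [40, 39, 40, 39, 39, 39]  (not all equal)
t=11: [118, 117, 118, 117, 117, 117]  (not all equal)

Answer: never
Key observation: The state at step 7 reappears at step 11 — the system is in a cycle of period 4 from step 7 on.  No step 0..11 is synchronized, and the cycle repeats forever, so no step up to 80 (or ever) has all sites equal.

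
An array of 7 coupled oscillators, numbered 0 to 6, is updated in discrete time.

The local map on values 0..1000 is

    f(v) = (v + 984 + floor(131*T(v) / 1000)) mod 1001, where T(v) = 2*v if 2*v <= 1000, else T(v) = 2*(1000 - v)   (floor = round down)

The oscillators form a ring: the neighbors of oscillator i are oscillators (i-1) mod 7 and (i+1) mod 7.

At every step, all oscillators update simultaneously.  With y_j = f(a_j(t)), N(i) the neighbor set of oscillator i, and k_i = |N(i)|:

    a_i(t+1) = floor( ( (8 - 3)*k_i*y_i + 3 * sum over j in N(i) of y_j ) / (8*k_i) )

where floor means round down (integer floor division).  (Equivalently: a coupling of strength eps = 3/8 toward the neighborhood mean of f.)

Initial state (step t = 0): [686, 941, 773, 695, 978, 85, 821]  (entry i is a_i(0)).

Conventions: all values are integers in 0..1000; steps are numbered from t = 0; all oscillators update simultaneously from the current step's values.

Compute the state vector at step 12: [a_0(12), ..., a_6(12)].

Answer: [925, 925, 925, 925, 924, 923, 924]

Derivation:
t=0: [686, 941, 773, 695, 978, 85, 821]
t=1: [804, 880, 827, 807, 762, 396, 688]
t=2: [832, 876, 859, 836, 752, 593, 717]
t=3: [849, 882, 877, 852, 788, 721, 772]
t=4: [864, 889, 889, 867, 825, 793, 817]
t=5: [879, 897, 897, 881, 854, 837, 850]
t=6: [891, 903, 903, 893, 876, 866, 874]
t=7: [901, 909, 909, 902, 892, 886, 891]
t=8: [908, 913, 914, 909, 903, 899, 902]
t=9: [914, 917, 918, 915, 911, 908, 910]
t=10: [918, 920, 921, 919, 917, 915, 916]
t=11: [922, 923, 923, 922, 921, 920, 921]
t=12: [925, 925, 925, 925, 924, 923, 924]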